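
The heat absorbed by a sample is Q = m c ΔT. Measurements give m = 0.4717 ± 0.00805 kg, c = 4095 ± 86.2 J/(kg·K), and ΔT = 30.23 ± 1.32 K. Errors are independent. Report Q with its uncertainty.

For a monomial Q ∝ m, c, ΔT, fractional errors add in quadrature:
  (1·δm/m)² = (1×0.0171)² = 0.000291;  (1·δc/c)² = (1×0.0211)² = 0.000443;  (1·δΔT/ΔT)² = (1×0.0437)² = 0.00191
δQ/Q = √(0.00264) = 0.0514
Q = 58390 J, so δQ = 0.0514 × 58390 = 3000 J.

58390 ± 3000 J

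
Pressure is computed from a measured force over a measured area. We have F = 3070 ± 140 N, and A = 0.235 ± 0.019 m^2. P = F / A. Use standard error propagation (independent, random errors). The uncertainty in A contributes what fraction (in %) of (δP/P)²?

(δP/P)² = (1·δF/F)² + (-1·δA/A)²
  F term: (1×0.0456)² = 0.00208
  A term: (-1×0.0809)² = 0.00654
Total = 0.00862. Share from A = 0.00654/0.00862 = 0.759.

75.9%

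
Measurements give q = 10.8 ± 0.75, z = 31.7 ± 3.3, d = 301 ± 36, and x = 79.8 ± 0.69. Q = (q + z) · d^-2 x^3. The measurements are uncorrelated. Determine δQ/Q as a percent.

Let u = q + z = 42.5. δu = √(δq² + δz²) = √(0.562 + 10.9) = 3.38, so δu/u = 0.0796.
Q is then a monomial in u, d, x:
δQ/Q = √((δu/u)² + (-2·δd/d)² + (3·δx/x)²) = √(0.00634 + 0.0572 + 0.000673) = 0.253

25.3%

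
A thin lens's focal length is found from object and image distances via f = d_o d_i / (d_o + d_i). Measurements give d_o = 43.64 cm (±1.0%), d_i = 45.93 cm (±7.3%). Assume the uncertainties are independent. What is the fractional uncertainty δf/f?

0.0359

∂f/∂d_o = (d_i/(d_o+d_i))² = 0.263;  ∂f/∂d_i = (d_o/(d_o+d_i))² = 0.237
δf = √((∂f/∂d_o · δd_o)² + (∂f/∂d_i · δd_i)²) = √(0.0132 + 0.633) = 0.804 cm
f = 22.38 cm, so δf/f = 0.804/22.38 = 0.0359.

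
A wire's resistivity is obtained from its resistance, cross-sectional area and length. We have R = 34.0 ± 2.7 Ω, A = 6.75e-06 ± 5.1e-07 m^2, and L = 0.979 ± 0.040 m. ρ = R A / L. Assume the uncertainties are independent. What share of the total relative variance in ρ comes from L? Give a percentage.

12.2%

(δρ/ρ)² = (1·δR/R)² + (1·δA/A)² + (-1·δL/L)²
  R term: (1×0.0794)² = 0.00631
  A term: (1×0.0756)² = 0.00571
  L term: (-1×0.0409)² = 0.00167
Total = 0.0137. Share from L = 0.00167/0.0137 = 0.122.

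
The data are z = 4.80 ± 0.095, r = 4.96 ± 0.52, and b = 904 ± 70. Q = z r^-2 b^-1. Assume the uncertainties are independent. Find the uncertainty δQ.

4.84e-05

Q is a product of powers, so relative uncertainties combine in quadrature:
  (1·δz/z)² = (1×0.0198)² = 0.000392;  (-2·δr/r)² = (-2×0.105)² = 0.0440;  (-1·δb/b)² = (-1×0.0774)² = 0.00600
δQ/Q = √(0.0504) = 0.224
Q = 0.000216, so δQ = 0.224 × 0.000216 = 4.84e-05.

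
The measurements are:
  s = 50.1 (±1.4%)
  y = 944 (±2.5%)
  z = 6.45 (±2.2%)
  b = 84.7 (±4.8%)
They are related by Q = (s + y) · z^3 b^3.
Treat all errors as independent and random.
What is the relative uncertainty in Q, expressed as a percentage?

16.0%

Let u = s + y = 994. δu = √(δs² + δy²) = √(0.492 + 557) = 23.6, so δu/u = 0.0238.
Q is then a monomial in u, z, b:
δQ/Q = √((δu/u)² + (3·δz/z)² + (3·δb/b)²) = √(0.000564 + 0.00436 + 0.0207) = 0.160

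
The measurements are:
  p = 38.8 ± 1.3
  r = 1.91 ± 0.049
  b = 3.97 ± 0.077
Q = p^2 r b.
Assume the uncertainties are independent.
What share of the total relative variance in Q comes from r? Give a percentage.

11.9%

(δQ/Q)² = (2·δp/p)² + (1·δr/r)² + (1·δb/b)²
  p term: (2×0.0335)² = 0.00449
  r term: (1×0.0257)² = 0.000658
  b term: (1×0.0194)² = 0.000376
Total = 0.00552. Share from r = 0.000658/0.00552 = 0.119.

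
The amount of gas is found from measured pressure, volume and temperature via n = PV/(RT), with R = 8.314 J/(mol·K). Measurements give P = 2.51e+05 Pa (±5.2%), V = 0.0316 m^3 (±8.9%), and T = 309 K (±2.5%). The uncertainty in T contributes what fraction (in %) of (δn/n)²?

5.56%

(δn/n)² = (1·δP/P)² + (1·δV/V)² + (-1·δT/T)²
  P term: (1×0.0520)² = 0.00270
  V term: (1×0.0890)² = 0.00792
  T term: (-1×0.0250)² = 0.000625
Total = 0.0113. Share from T = 0.000625/0.0113 = 0.0556.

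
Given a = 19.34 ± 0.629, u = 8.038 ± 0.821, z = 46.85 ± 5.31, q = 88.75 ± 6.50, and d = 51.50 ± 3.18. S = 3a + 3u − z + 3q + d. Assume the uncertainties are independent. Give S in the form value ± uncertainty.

Each term contributes (cᵢ δxᵢ)² to (δS)²:
  (3·δa)² = 3.56;  (3·δu)² = 6.07;  (δz)² = 28.2;  (3·δq)² = 380;  (δd)² = 10.1
δS = √(428) = 20.7
S = 353.0.

353.0 ± 20.7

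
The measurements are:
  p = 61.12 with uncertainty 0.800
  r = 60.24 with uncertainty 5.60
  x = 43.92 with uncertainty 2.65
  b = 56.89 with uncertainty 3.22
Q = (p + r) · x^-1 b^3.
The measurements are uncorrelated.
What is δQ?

94700

Let u = p + r = 121.4. δu = √(δp² + δr²) = √(0.640 + 31.4) = 5.66, so δu/u = 0.0466.
Q is then a monomial in u, x, b:
δQ/Q = √((δu/u)² + (-1·δx/x)² + (3·δb/b)²) = √(0.00217 + 0.00364 + 0.0288) = 0.186
Q = 508800, so δQ = 0.186 × 508800 = 94700.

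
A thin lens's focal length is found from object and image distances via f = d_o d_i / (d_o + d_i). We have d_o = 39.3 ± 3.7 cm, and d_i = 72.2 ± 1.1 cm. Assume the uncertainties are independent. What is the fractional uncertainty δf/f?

0.0612

∂f/∂d_o = (d_i/(d_o+d_i))² = 0.419;  ∂f/∂d_i = (d_o/(d_o+d_i))² = 0.124
δf = √((∂f/∂d_o · δd_o)² + (∂f/∂d_i · δd_i)²) = √(2.41 + 0.0187) = 1.56 cm
f = 25.4 cm, so δf/f = 1.56/25.4 = 0.0612.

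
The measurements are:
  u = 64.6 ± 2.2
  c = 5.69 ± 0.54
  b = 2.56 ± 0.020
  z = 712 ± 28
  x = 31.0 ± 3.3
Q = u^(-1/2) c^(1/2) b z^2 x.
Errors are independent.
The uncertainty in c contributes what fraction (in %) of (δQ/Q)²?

(δQ/Q)² = (−½·δu/u)² + (½·δc/c)² + (1·δb/b)² + (2·δz/z)² + (1·δx/x)²
  u term: (-0.5×0.0341)² = 0.000290
  c term: (0.5×0.0949)² = 0.00225
  b term: (1×0.00781)² = 6.1e-05
  z term: (2×0.0393)² = 0.00619
  x term: (1×0.106)² = 0.0113
Total = 0.0201. Share from c = 0.00225/0.0201 = 0.112.

11.2%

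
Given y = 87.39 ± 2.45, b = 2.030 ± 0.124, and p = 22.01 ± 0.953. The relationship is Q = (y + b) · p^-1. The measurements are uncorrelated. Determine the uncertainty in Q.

0.208

Let u = y + b = 89.42. δu = √(δy² + δb²) = √(6.00 + 0.0154) = 2.45, so δu/u = 0.0274.
Q is then a monomial in u, p:
δQ/Q = √((δu/u)² + (-1·δp/p)²) = √(0.000753 + 0.00187) = 0.0513
Q = 4.063, so δQ = 0.0513 × 4.063 = 0.208.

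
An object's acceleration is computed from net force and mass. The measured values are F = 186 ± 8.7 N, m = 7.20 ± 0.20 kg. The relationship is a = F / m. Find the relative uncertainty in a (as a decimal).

0.0544

Products/powers → add relative errors in quadrature, weighted by exponent:
  (1·δF/F)² = (1×0.0468)² = 0.00219;  (-1·δm/m)² = (-1×0.0278)² = 0.000772
δa/a = √(0.00296) = 0.0544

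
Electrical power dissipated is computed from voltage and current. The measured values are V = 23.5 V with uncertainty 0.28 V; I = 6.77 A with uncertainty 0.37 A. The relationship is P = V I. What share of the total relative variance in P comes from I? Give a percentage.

(δP/P)² = (1·δV/V)² + (1·δI/I)²
  V term: (1×0.0119)² = 0.000142
  I term: (1×0.0547)² = 0.00299
Total = 0.00313. Share from I = 0.00299/0.00313 = 0.955.

95.5%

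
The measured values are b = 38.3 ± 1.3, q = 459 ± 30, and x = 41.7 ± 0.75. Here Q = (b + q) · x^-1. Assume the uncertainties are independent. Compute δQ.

Let u = b + q = 497. δu = √(δb² + δq²) = √(1.69 + 900) = 30.0, so δu/u = 0.0604.
Q is then a monomial in u, x:
δQ/Q = √((δu/u)² + (-1·δx/x)²) = √(0.00365 + 0.000323) = 0.0630
Q = 11.9, so δQ = 0.0630 × 11.9 = 0.751.

0.751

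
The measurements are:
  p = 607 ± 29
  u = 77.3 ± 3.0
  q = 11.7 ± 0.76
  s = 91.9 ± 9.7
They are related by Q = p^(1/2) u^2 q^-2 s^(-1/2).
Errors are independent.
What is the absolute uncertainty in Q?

Products/powers → add relative errors in quadrature, weighted by exponent:
  (½·δp/p)² = (0.5×0.0478)² = 0.000571;  (2·δu/u)² = (2×0.0388)² = 0.00602;  (-2·δq/q)² = (-2×0.0650)² = 0.0169;  (−½·δs/s)² = (-0.5×0.106)² = 0.00279
δQ/Q = √(0.0263) = 0.162
Q = 112, so δQ = 0.162 × 112 = 18.2.

18.2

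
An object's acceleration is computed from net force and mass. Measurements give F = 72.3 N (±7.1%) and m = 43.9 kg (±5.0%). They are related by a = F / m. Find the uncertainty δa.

0.143 m/s^2

Relative error in a monomial: (δa/a)² = Σ (nᵢ · δxᵢ/xᵢ)².
  (1·δF/F)² = (1×0.0710)² = 0.00504;  (-1·δm/m)² = (-1×0.0500)² = 0.00250
δa/a = √(0.00754) = 0.0868
a = 1.65 m/s^2, so δa = 0.0868 × 1.65 = 0.143 m/s^2.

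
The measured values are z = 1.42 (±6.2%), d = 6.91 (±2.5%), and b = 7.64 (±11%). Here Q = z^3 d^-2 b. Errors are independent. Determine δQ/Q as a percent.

Products/powers → add relative errors in quadrature, weighted by exponent:
  (3·δz/z)² = (3×0.0620)² = 0.0346;  (-2·δd/d)² = (-2×0.0250)² = 0.00250;  (1·δb/b)² = (1×0.110)² = 0.0121
δQ/Q = √(0.0492) = 0.222

22.2%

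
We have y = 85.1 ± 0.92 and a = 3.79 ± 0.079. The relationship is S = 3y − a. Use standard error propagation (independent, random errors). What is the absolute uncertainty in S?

2.76

For a sum/difference, combine absolute errors in quadrature:
  (3·δy)² = 7.62;  (δa)² = 0.00624
δS = √(7.62) = 2.76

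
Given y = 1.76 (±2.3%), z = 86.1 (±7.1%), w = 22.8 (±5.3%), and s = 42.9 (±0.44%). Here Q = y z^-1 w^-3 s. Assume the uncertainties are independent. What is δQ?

1.3e-05

For a monomial Q ∝ y, z^-1, w^-3, s, fractional errors add in quadrature:
  (1·δy/y)² = (1×0.0230)² = 0.000529;  (-1·δz/z)² = (-1×0.0710)² = 0.00504;  (-3·δw/w)² = (-3×0.0530)² = 0.0253;  (1·δs/s)² = (1×0.00440)² = 1.94e-05
δQ/Q = √(0.0309) = 0.176
Q = 7.4e-05, so δQ = 0.176 × 7.4e-05 = 1.3e-05.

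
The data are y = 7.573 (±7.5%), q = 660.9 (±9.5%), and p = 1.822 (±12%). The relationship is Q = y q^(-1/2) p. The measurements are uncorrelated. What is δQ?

0.0801

Since Q is a product/quotient, work with relative uncertainties:
  (1·δy/y)² = (1×0.0750)² = 0.00562;  (−½·δq/q)² = (-0.5×0.0950)² = 0.00226;  (1·δp/p)² = (1×0.120)² = 0.0144
δQ/Q = √(0.0223) = 0.149
Q = 0.5367, so δQ = 0.149 × 0.5367 = 0.0801.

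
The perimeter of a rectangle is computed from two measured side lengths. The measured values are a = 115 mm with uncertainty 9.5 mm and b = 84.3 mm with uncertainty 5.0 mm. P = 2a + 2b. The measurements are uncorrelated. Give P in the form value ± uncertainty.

P is a linear combination, so absolute uncertainties add in quadrature:
  (2·δa)² = 361;  (2·δb)² = 100
δP = √(461) = 21.5 mm
P = 399 mm.

399 ± 21.5 mm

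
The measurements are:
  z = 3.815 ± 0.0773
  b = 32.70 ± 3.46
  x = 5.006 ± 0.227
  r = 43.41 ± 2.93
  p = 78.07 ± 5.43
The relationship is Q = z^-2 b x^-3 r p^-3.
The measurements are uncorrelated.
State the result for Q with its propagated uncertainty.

Since Q is a product/quotient, work with relative uncertainties:
  (-2·δz/z)² = (-2×0.0203)² = 0.00164;  (1·δb/b)² = (1×0.106)² = 0.0112;  (-3·δx/x)² = (-3×0.0453)² = 0.0185;  (1·δr/r)² = (1×0.0675)² = 0.00456;  (-3·δp/p)² = (-3×0.0696)² = 0.0435
δQ/Q = √(0.0794) = 0.282
Q = 1.634e-06, so δQ = 0.282 × 1.634e-06 = 4.61e-07.

(1.634 ± 0.461) × 10^-6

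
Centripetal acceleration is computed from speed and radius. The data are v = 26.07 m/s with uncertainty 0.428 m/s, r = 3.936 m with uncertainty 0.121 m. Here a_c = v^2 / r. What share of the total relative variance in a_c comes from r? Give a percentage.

46.7%

(δa_c/a_c)² = (2·δv/v)² + (-1·δr/r)²
  v term: (2×0.0164)² = 0.00108
  r term: (-1×0.0307)² = 0.000945
Total = 0.00202. Share from r = 0.000945/0.00202 = 0.467.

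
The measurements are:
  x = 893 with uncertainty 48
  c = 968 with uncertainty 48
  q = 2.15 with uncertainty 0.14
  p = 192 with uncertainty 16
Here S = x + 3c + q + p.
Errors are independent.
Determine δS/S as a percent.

For a sum/difference, combine absolute errors in quadrature:
  (δx)² = 2300;  (3·δc)² = 20700;  (δq)² = 0.0196;  (δp)² = 256
δS = √(23300) = 153
S = 3990, so δS/S = 153/3990 = 0.0382.

3.82%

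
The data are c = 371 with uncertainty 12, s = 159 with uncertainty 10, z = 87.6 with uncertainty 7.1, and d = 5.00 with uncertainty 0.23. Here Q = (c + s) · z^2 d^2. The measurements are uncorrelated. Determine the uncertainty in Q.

Let u = c + s = 530. δu = √(δc² + δs²) = √(144 + 100) = 15.6, so δu/u = 0.0295.
Q is then a monomial in u, z, d:
δQ/Q = √((δu/u)² + (2·δz/z)² + (2·δd/d)²) = √(0.000869 + 0.0263 + 0.00846) = 0.189
Q = 1.02e+08, so δQ = 0.189 × 1.02e+08 = 1.92e+07.

1.92e+07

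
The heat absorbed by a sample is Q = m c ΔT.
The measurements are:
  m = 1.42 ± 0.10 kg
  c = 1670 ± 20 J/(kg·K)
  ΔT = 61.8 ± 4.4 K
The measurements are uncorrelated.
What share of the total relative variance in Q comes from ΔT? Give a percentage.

49.8%

(δQ/Q)² = (1·δm/m)² + (1·δc/c)² + (1·δΔT/ΔT)²
  m term: (1×0.0704)² = 0.00496
  c term: (1×0.0120)² = 0.000143
  ΔT term: (1×0.0712)² = 0.00507
Total = 0.0102. Share from ΔT = 0.00507/0.0102 = 0.498.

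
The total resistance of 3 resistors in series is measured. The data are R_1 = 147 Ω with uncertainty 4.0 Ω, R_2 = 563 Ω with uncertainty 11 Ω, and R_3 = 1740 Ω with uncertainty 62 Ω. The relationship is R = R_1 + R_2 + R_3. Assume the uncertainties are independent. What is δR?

63.1 Ω

Sums and differences: (δR)² = Σ (cᵢ δxᵢ)².
  (δR_1)² = 16.0;  (δR_2)² = 121;  (δR_3)² = 3840
δR = √(3980) = 63.1 Ω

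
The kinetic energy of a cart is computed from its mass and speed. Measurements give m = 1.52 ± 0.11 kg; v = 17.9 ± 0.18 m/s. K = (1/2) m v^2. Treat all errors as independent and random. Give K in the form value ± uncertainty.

Each factor contributes (exponent × relative error)² to (δK/K)²:
  (1·δm/m)² = (1×0.0724)² = 0.00524;  (2·δv/v)² = (2×0.0101)² = 0.000404
δK/K = √(0.00564) = 0.0751
K = 244 J, so δK = 0.0751 × 244 = 18.3 J.

244 ± 18.3 J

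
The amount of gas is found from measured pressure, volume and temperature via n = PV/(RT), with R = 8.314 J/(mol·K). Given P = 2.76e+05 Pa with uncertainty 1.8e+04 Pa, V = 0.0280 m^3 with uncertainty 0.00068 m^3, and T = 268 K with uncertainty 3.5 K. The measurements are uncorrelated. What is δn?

Since n is a product/quotient, work with relative uncertainties:
  (1·δP/P)² = (1×0.0652)² = 0.00425;  (1·δV/V)² = (1×0.0243)² = 0.000590;  (-1·δT/T)² = (-1×0.0131)² = 0.000171
δn/n = √(0.00501) = 0.0708
n = 3.47 mol, so δn = 0.0708 × 3.47 = 0.246 mol.

0.246 mol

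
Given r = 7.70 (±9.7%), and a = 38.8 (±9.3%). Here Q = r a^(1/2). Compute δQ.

5.16

Each factor contributes (exponent × relative error)² to (δQ/Q)²:
  (1·δr/r)² = (1×0.0970)² = 0.00941;  (½·δa/a)² = (0.5×0.0930)² = 0.00216
δQ/Q = √(0.0116) = 0.108
Q = 48.0, so δQ = 0.108 × 48.0 = 5.16.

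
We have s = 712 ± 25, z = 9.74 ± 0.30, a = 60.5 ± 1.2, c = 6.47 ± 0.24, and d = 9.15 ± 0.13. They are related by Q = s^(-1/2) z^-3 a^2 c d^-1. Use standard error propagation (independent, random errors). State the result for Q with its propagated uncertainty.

Each factor contributes (exponent × relative error)² to (δQ/Q)²:
  (−½·δs/s)² = (-0.5×0.0351)² = 0.000308;  (-3·δz/z)² = (-3×0.0308)² = 0.00854;  (2·δa/a)² = (2×0.0198)² = 0.00157;  (1·δc/c)² = (1×0.0371)² = 0.00138;  (-1·δd/d)² = (-1×0.0142)² = 0.000202
δQ/Q = √(0.0120) = 0.110
Q = 0.105, so δQ = 0.110 × 0.105 = 0.0115.

0.105 ± 0.0115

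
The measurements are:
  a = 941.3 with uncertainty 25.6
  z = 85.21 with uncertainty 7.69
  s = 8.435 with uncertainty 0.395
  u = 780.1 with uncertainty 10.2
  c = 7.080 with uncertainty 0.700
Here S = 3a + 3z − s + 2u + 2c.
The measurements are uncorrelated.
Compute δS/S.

0.0178

Sums and differences: (δS)² = Σ (cᵢ δxᵢ)².
  (3·δa)² = 5900;  (3·δz)² = 532;  (δs)² = 0.156;  (2·δu)² = 416;  (2·δc)² = 1.96
δS = √(6850) = 82.8
S = 4645, so δS/S = 82.8/4645 = 0.0178.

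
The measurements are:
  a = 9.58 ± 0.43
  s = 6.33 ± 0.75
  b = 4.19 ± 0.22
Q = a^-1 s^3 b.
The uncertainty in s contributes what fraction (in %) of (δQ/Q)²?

(δQ/Q)² = (-1·δa/a)² + (3·δs/s)² + (1·δb/b)²
  a term: (-1×0.0449)² = 0.00201
  s term: (3×0.118)² = 0.126
  b term: (1×0.0525)² = 0.00276
Total = 0.131. Share from s = 0.126/0.131 = 0.964.

96.4%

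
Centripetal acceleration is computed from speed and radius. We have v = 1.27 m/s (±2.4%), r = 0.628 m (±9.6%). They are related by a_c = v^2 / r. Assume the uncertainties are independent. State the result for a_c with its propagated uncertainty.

For a monomial a_c ∝ v^2, r^-1, fractional errors add in quadrature:
  (2·δv/v)² = (2×0.0240)² = 0.00230;  (-1·δr/r)² = (-1×0.0960)² = 0.00922
δa_c/a_c = √(0.0115) = 0.107
a_c = 2.57 m/s^2, so δa_c = 0.107 × 2.57 = 0.276 m/s^2.

2.57 ± 0.276 m/s^2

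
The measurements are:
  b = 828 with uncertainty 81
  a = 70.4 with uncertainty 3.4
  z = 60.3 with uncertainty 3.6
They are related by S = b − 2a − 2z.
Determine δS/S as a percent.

S is a linear combination, so absolute uncertainties add in quadrature:
  (δb)² = 6560;  (2·δa)² = 46.2;  (2·δz)² = 51.8
δS = √(6660) = 81.6
S = 567, so δS/S = 81.6/567 = 0.144.

14.4%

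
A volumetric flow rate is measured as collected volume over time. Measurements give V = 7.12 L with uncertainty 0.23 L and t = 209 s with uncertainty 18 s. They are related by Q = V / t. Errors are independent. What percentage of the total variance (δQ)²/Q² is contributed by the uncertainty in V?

(δQ/Q)² = (1·δV/V)² + (-1·δt/t)²
  V term: (1×0.0323)² = 0.00104
  t term: (-1×0.0861)² = 0.00742
Total = 0.00846. Share from V = 0.00104/0.00846 = 0.123.

12.3%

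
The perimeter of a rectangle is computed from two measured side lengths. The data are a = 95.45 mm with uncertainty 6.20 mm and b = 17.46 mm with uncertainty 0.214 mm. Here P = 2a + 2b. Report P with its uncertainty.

Each term contributes (cᵢ δxᵢ)² to (δP)²:
  (2·δa)² = 154;  (2·δb)² = 0.183
δP = √(154) = 12.4 mm
P = 225.8 mm.

225.8 ± 12.4 mm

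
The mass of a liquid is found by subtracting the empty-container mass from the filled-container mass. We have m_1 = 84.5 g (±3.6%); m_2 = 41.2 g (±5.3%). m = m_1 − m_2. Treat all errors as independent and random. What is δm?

For a sum/difference, combine absolute errors in quadrature:
  (δm_1)² = 9.25;  (δm_2)² = 4.77
δm = √(14.0) = 3.74 g

3.74 g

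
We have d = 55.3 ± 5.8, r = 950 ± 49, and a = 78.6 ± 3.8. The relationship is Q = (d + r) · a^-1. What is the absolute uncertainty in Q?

0.881

Let u = d + r = 1010. δu = √(δd² + δr²) = √(33.6 + 2400) = 49.3, so δu/u = 0.0491.
Q is then a monomial in u, a:
δQ/Q = √((δu/u)² + (-1·δa/a)²) = √(0.00241 + 0.00234) = 0.0689
Q = 12.8, so δQ = 0.0689 × 12.8 = 0.881.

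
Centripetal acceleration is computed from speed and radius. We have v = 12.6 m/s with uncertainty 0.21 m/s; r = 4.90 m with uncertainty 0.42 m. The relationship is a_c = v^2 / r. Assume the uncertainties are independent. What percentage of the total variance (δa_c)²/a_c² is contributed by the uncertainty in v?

13.1%

(δa_c/a_c)² = (2·δv/v)² + (-1·δr/r)²
  v term: (2×0.0167)² = 0.00111
  r term: (-1×0.0857)² = 0.00735
Total = 0.00846. Share from v = 0.00111/0.00846 = 0.131.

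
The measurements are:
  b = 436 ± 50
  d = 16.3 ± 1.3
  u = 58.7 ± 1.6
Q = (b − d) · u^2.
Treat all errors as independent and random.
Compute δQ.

1.9e+05

Let w = b − d = 420. δw = √(δb² + δd²) = √(2500 + 1.69) = 50.0, so δw/w = 0.119.
Q is then a monomial in w, u:
δQ/Q = √((δw/w)² + (2·δu/u)²) = √(0.0142 + 0.00297) = 0.131
Q = 1.45e+06, so δQ = 0.131 × 1.45e+06 = 1.9e+05.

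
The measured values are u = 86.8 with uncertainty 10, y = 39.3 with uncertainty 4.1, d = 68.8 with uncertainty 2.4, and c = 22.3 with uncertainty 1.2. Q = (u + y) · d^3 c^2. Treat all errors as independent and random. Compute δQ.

Let w = u + y = 126. δw = √(δu² + δy²) = √(100 + 16.8) = 10.8, so δw/w = 0.0857.
Q is then a monomial in w, d, c:
δQ/Q = √((δw/w)² + (3·δd/d)² + (2·δc/c)²) = √(0.00735 + 0.0110 + 0.0116) = 0.173
Q = 2.04e+10, so δQ = 0.173 × 2.04e+10 = 3.53e+09.

3.53e+09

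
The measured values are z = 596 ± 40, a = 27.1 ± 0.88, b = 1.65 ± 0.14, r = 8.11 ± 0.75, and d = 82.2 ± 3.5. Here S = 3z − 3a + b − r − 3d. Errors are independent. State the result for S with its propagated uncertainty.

Sums and differences: (δS)² = Σ (cᵢ δxᵢ)².
  (3·δz)² = 14400;  (3·δa)² = 6.97;  (δb)² = 0.0196;  (δr)² = 0.562;  (3·δd)² = 110
δS = √(14500) = 120
S = 1450.

1450 ± 120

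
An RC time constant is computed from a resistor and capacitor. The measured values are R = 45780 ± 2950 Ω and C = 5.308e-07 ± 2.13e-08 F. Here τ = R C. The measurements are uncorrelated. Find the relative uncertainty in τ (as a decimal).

0.0759

Products/powers → add relative errors in quadrature, weighted by exponent:
  (1·δR/R)² = (1×0.0644)² = 0.00415;  (1·δC/C)² = (1×0.0401)² = 0.00161
δτ/τ = √(0.00576) = 0.0759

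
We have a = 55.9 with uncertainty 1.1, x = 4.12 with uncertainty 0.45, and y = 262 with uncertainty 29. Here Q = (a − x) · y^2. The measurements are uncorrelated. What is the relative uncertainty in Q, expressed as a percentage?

Let u = a − x = 51.8. δu = √(δa² + δx²) = √(1.21 + 0.203) = 1.19, so δu/u = 0.0230.
Q is then a monomial in u, y:
δQ/Q = √((δu/u)² + (2·δy/y)²) = √(0.000527 + 0.0490) = 0.223

22.3%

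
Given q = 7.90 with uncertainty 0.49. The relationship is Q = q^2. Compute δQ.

For a monomial Q ∝ q^2, fractional errors add in quadrature:
  (2·δq/q)² = (2×0.0620)² = 0.0154
δQ/Q = √(0.0154) = 0.124
Q = 62.4, so δQ = 0.124 × 62.4 = 7.74.

7.74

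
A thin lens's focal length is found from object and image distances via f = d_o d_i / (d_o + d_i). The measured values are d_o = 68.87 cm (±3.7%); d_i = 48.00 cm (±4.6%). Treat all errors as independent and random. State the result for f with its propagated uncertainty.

28.29 ± 0.879 cm

∂f/∂d_o = (d_i/(d_o+d_i))² = 0.169;  ∂f/∂d_i = (d_o/(d_o+d_i))² = 0.347
δf = √((∂f/∂d_o · δd_o)² + (∂f/∂d_i · δd_i)²) = √(0.185 + 0.588) = 0.879 cm
f = 28.29 cm.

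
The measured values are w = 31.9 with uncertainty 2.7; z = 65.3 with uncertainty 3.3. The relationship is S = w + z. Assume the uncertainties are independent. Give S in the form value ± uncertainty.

97.2 ± 4.26

Absolute uncertainties add in quadrature for a linear combination:
  (δw)² = 7.29;  (δz)² = 10.9
δS = √(18.2) = 4.26
S = 97.2.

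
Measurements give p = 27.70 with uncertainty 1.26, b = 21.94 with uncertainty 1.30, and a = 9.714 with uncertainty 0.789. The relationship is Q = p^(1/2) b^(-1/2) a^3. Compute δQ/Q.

Since Q is a product/quotient, work with relative uncertainties:
  (½·δp/p)² = (0.5×0.0455)² = 0.000517;  (−½·δb/b)² = (-0.5×0.0593)² = 0.000878;  (3·δa/a)² = (3×0.0812)² = 0.0594
δQ/Q = √(0.0608) = 0.247

0.247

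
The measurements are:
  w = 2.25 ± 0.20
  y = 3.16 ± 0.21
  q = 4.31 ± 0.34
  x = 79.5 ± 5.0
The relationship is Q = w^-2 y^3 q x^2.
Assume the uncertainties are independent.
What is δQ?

For a monomial Q ∝ w^-2, y^3, q, x^2, fractional errors add in quadrature:
  (-2·δw/w)² = (-2×0.0889)² = 0.0316;  (3·δy/y)² = (3×0.0665)² = 0.0397;  (1·δq/q)² = (1×0.0789)² = 0.00622;  (2·δx/x)² = (2×0.0629)² = 0.0158
δQ/Q = √(0.0934) = 0.306
Q = 1.7e+05, so δQ = 0.306 × 1.7e+05 = 51900.

51900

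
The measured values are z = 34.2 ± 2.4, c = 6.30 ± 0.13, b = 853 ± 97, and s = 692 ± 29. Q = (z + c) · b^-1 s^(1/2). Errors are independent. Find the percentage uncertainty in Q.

Let u = z + c = 40.5. δu = √(δz² + δc²) = √(5.76 + 0.0169) = 2.40, so δu/u = 0.0593.
Q is then a monomial in u, b, s:
δQ/Q = √((δu/u)² + (-1·δb/b)² + (½·δs/s)²) = √(0.00352 + 0.0129 + 0.000439) = 0.130

13.0%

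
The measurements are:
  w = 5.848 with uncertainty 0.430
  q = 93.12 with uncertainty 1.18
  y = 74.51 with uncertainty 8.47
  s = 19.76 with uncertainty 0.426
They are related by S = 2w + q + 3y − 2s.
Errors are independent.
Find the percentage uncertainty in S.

8.82%

Sums and differences: (δS)² = Σ (cᵢ δxᵢ)².
  (2·δw)² = 0.740;  (δq)² = 1.39;  (3·δy)² = 646;  (2·δs)² = 0.726
δS = √(649) = 25.5
S = 288.8, so δS/S = 25.5/288.8 = 0.0882.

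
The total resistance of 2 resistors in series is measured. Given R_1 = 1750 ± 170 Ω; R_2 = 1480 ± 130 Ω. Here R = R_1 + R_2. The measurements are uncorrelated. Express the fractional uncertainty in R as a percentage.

6.63%

Sums and differences: (δR)² = Σ (cᵢ δxᵢ)².
  (δR_1)² = 28900;  (δR_2)² = 16900
δR = √(45800) = 214 Ω
R = 3230 Ω, so δR/R = 214/3230 = 0.0663.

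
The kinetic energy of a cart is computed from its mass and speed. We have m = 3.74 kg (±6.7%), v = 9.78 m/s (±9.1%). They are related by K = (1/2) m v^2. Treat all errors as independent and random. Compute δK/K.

0.194

K is a product of powers, so relative uncertainties combine in quadrature:
  (1·δm/m)² = (1×0.0670)² = 0.00449;  (2·δv/v)² = (2×0.0910)² = 0.0331
δK/K = √(0.0376) = 0.194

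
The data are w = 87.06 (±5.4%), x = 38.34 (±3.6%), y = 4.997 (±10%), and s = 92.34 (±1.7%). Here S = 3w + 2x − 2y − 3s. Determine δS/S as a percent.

Absolute uncertainties add in quadrature for a linear combination:
  (3·δw)² = 199;  (2·δx)² = 7.62;  (2·δy)² = 0.999;  (3·δs)² = 22.2
δS = √(230) = 15.2
S = 50.85, so δS/S = 15.2/50.85 = 0.298.

29.8%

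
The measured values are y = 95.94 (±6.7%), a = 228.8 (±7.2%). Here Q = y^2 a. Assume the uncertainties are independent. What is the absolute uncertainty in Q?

Q is a product of powers, so relative uncertainties combine in quadrature:
  (2·δy/y)² = (2×0.0670)² = 0.0180;  (1·δa/a)² = (1×0.0720)² = 0.00518
δQ/Q = √(0.0231) = 0.152
Q = 2.106e+06, so δQ = 0.152 × 2.106e+06 = 3.2e+05.

3.2e+05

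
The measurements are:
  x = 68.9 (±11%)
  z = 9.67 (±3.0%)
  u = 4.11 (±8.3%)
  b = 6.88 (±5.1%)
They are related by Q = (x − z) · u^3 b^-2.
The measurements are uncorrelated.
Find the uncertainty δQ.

Let w = x − z = 59.2. δw = √(δx² + δz²) = √(57.4 + 0.0842) = 7.58, so δw/w = 0.128.
Q is then a monomial in w, u, b:
δQ/Q = √((δw/w)² + (3·δu/u)² + (-2·δb/b)²) = √(0.0164 + 0.0620 + 0.0104) = 0.298
Q = 86.9, so δQ = 0.298 × 86.9 = 25.9.

25.9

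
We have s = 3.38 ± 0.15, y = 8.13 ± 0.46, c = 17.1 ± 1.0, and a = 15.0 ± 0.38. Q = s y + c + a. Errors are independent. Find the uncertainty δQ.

Let p = s·y = 27.5. δp/p = √((1·δs/s)² + (1·δy/y)²) = √(0.00197 + 0.00320) = 0.0719, so δp = 1.98.
Q = p + c + a: δQ = √(δp² + δc² + δa²) = √(3.90 + 1.00 + 0.144) = 2.25

2.25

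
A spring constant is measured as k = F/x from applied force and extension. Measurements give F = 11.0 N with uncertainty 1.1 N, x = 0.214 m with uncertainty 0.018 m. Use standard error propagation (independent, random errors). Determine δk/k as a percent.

13.1%

Each factor contributes (exponent × relative error)² to (δk/k)²:
  (1·δF/F)² = (1×0.100)² = 0.0100;  (-1·δx/x)² = (-1×0.0841)² = 0.00707
δk/k = √(0.0171) = 0.131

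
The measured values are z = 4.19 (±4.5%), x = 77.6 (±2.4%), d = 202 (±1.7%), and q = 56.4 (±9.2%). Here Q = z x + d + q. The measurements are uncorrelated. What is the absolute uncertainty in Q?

Let p = z·x = 325. δp/p = √((1·δz/z)² + (1·δx/x)²) = √(0.00202 + 0.000576) = 0.0510, so δp = 16.6.
Q = p + d + q: δQ = √(δp² + δd² + δq²) = √(275 + 11.8 + 26.9) = 17.7

17.7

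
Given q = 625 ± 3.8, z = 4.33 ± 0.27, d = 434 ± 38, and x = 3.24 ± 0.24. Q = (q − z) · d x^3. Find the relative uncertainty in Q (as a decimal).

Let u = q − z = 621. δu = √(δq² + δz²) = √(14.4 + 0.0729) = 3.81, so δu/u = 0.00614.
Q is then a monomial in u, d, x:
δQ/Q = √((δu/u)² + (1·δd/d)² + (3·δx/x)²) = √(3.77e-05 + 0.00767 + 0.0494) = 0.239

0.239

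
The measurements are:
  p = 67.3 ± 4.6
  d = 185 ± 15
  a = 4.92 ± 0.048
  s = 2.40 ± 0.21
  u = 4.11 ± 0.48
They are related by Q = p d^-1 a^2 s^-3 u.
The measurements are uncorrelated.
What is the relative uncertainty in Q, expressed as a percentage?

Each factor contributes (exponent × relative error)² to (δQ/Q)²:
  (1·δp/p)² = (1×0.0684)² = 0.00467;  (-1·δd/d)² = (-1×0.0811)² = 0.00657;  (2·δa/a)² = (2×0.00976)² = 0.000381;  (-3·δs/s)² = (-3×0.0875)² = 0.0689;  (1·δu/u)² = (1×0.117)² = 0.0136
δQ/Q = √(0.0942) = 0.307

30.7%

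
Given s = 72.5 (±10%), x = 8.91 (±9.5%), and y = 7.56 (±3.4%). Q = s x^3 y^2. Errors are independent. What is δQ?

9.07e+05

Q is a product of powers, so relative uncertainties combine in quadrature:
  (1·δs/s)² = (1×0.100)² = 0.0100;  (3·δx/x)² = (3×0.0950)² = 0.0812;  (2·δy/y)² = (2×0.0340)² = 0.00462
δQ/Q = √(0.0958) = 0.310
Q = 2.93e+06, so δQ = 0.310 × 2.93e+06 = 9.07e+05.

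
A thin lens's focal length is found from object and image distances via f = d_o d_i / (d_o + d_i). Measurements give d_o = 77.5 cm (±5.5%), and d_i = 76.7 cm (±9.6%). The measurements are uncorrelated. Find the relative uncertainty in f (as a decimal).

∂f/∂d_o = (d_i/(d_o+d_i))² = 0.247;  ∂f/∂d_i = (d_o/(d_o+d_i))² = 0.253
δf = √((∂f/∂d_o · δd_o)² + (∂f/∂d_i · δd_i)²) = √(1.11 + 3.46) = 2.14 cm
f = 38.5 cm, so δf/f = 2.14/38.5 = 0.0555.

0.0555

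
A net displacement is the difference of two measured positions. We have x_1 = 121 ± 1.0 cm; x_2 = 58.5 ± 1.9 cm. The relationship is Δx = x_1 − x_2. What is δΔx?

For a sum/difference, combine absolute errors in quadrature:
  (δx_1)² = 1.00;  (δx_2)² = 3.61
δΔx = √(4.61) = 2.15 cm

2.15 cm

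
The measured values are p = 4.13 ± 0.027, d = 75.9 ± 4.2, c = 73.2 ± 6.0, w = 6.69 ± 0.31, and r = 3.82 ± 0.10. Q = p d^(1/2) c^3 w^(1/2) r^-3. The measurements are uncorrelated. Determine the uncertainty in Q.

1.71e+05

Each factor contributes (exponent × relative error)² to (δQ/Q)²:
  (1·δp/p)² = (1×0.00654)² = 4.27e-05;  (½·δd/d)² = (0.5×0.0553)² = 0.000766;  (3·δc/c)² = (3×0.0820)² = 0.0605;  (½·δw/w)² = (0.5×0.0463)² = 0.000537;  (-3·δr/r)² = (-3×0.0262)² = 0.00617
δQ/Q = √(0.0680) = 0.261
Q = 6.55e+05, so δQ = 0.261 × 6.55e+05 = 1.71e+05.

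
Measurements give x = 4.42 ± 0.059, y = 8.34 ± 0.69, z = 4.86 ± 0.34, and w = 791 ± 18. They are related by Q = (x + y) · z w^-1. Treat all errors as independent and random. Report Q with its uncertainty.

Let u = x + y = 12.8. δu = √(δx² + δy²) = √(0.00348 + 0.476) = 0.693, so δu/u = 0.0543.
Q is then a monomial in u, z, w:
δQ/Q = √((δu/u)² + (1·δz/z)² + (-1·δw/w)²) = √(0.00295 + 0.00489 + 0.000518) = 0.0914
Q = 0.0784, so δQ = 0.0914 × 0.0784 = 0.00717.

0.0784 ± 0.00717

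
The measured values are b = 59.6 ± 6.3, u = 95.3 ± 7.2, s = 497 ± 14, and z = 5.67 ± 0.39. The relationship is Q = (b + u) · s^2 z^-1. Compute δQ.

7.31e+05

Let w = b + u = 155. δw = √(δb² + δu²) = √(39.7 + 51.8) = 9.57, so δw/w = 0.0618.
Q is then a monomial in w, s, z:
δQ/Q = √((δw/w)² + (2·δs/s)² + (-1·δz/z)²) = √(0.00381 + 0.00317 + 0.00473) = 0.108
Q = 6.75e+06, so δQ = 0.108 × 6.75e+06 = 7.31e+05.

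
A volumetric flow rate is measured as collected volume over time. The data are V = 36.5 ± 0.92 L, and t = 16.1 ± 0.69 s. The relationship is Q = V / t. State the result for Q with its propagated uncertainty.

For a monomial Q ∝ V, t^-1, fractional errors add in quadrature:
  (1·δV/V)² = (1×0.0252)² = 0.000635;  (-1·δt/t)² = (-1×0.0429)² = 0.00184
δQ/Q = √(0.00247) = 0.0497
Q = 2.27 L/s, so δQ = 0.0497 × 2.27 = 0.113 L/s.

2.27 ± 0.113 L/s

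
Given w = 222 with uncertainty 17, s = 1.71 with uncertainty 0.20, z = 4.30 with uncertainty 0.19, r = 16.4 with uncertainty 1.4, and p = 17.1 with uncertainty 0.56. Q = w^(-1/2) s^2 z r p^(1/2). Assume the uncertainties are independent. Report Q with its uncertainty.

57.2 ± 14.7

Q is a product of powers, so relative uncertainties combine in quadrature:
  (−½·δw/w)² = (-0.5×0.0766)² = 0.00147;  (2·δs/s)² = (2×0.117)² = 0.0547;  (1·δz/z)² = (1×0.0442)² = 0.00195;  (1·δr/r)² = (1×0.0854)² = 0.00729;  (½·δp/p)² = (0.5×0.0327)² = 0.000268
δQ/Q = √(0.0657) = 0.256
Q = 57.2, so δQ = 0.256 × 57.2 = 14.7.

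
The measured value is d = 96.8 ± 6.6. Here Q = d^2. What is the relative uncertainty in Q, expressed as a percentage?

Q ∝ d^2, so δQ/Q = |2| · δd/d = 2 × 0.0682 = 0.136.

13.6%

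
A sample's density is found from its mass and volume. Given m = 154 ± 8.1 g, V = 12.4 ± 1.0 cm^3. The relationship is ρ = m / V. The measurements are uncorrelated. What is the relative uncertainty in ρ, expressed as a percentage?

Each factor contributes (exponent × relative error)² to (δρ/ρ)²:
  (1·δm/m)² = (1×0.0526)² = 0.00277;  (-1·δV/V)² = (-1×0.0806)² = 0.00650
δρ/ρ = √(0.00927) = 0.0963

9.63%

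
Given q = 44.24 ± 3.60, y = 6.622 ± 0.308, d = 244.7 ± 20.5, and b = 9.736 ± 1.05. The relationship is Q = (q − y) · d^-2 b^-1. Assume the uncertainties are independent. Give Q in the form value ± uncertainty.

Let u = q − y = 37.62. δu = √(δq² + δy²) = √(13.0 + 0.0949) = 3.61, so δu/u = 0.0960.
Q is then a monomial in u, d, b:
δQ/Q = √((δu/u)² + (-2·δd/d)² + (-1·δb/b)²) = √(0.00923 + 0.0281 + 0.0116) = 0.221
Q = 6.453e-05, so δQ = 0.221 × 6.453e-05 = 1.43e-05.

(6.453 ± 1.43) × 10^-5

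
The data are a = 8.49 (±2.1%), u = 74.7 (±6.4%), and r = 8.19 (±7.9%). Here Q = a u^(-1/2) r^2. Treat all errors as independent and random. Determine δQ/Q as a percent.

For a monomial Q ∝ a, u^(-1/2), r^2, fractional errors add in quadrature:
  (1·δa/a)² = (1×0.0210)² = 0.000441;  (−½·δu/u)² = (-0.5×0.0640)² = 0.00102;  (2·δr/r)² = (2×0.0790)² = 0.0250
δQ/Q = √(0.0264) = 0.163

16.3%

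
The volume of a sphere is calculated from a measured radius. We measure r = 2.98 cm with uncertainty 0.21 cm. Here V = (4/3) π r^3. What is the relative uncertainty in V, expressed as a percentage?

Relative error in a monomial: (δV/V)² = Σ (nᵢ · δxᵢ/xᵢ)².
  (3·δr/r)² = (3×0.0705)² = 0.0447
δV/V = √(0.0447) = 0.211

21.1%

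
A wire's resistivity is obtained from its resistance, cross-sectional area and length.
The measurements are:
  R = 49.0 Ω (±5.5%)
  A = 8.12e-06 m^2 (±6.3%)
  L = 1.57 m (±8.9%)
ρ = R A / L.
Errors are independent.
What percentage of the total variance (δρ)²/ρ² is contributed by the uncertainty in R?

(δρ/ρ)² = (1·δR/R)² + (1·δA/A)² + (-1·δL/L)²
  R term: (1×0.0550)² = 0.00302
  A term: (1×0.0630)² = 0.00397
  L term: (-1×0.0890)² = 0.00792
Total = 0.0149. Share from R = 0.00302/0.0149 = 0.203.

20.3%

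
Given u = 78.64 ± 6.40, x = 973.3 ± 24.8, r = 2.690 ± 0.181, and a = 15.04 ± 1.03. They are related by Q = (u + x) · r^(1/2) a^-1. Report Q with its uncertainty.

Let w = u + x = 1052. δw = √(δu² + δx²) = √(41.0 + 615) = 25.6, so δw/w = 0.0243.
Q is then a monomial in w, r, a:
δQ/Q = √((δw/w)² + (½·δr/r)² + (-1·δa/a)²) = √(0.000593 + 0.00113 + 0.00469) = 0.0801
Q = 114.7, so δQ = 0.0801 × 114.7 = 9.19.

114.7 ± 9.19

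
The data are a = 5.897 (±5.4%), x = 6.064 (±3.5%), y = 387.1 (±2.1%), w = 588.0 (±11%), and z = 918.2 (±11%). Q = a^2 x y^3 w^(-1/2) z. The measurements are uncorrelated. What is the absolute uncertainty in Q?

Each factor contributes (exponent × relative error)² to (δQ/Q)²:
  (2·δa/a)² = (2×0.0540)² = 0.0117;  (1·δx/x)² = (1×0.0350)² = 0.00123;  (3·δy/y)² = (3×0.0210)² = 0.00397;  (−½·δw/w)² = (-0.5×0.110)² = 0.00303;  (1·δz/z)² = (1×0.110)² = 0.0121
δQ/Q = √(0.0320) = 0.179
Q = 4.632e+11, so δQ = 0.179 × 4.632e+11 = 8.28e+10.

8.28e+10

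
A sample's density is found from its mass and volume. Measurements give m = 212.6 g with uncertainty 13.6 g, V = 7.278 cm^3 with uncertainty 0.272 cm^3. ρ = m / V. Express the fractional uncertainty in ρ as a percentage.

7.41%

Since ρ is a product/quotient, work with relative uncertainties:
  (1·δm/m)² = (1×0.0640)² = 0.00409;  (-1·δV/V)² = (-1×0.0374)² = 0.00140
δρ/ρ = √(0.00549) = 0.0741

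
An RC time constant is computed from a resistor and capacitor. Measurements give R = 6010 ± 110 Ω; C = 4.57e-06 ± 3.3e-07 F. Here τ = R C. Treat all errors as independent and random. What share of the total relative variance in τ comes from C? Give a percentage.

94.0%

(δτ/τ)² = (1·δR/R)² + (1·δC/C)²
  R term: (1×0.0183)² = 0.000335
  C term: (1×0.0722)² = 0.00521
Total = 0.00555. Share from C = 0.00521/0.00555 = 0.940.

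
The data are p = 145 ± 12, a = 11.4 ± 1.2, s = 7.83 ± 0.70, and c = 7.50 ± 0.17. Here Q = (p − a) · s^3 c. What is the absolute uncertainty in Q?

1.37e+05

Let u = p − a = 134. δu = √(δp² + δa²) = √(144 + 1.44) = 12.1, so δu/u = 0.0903.
Q is then a monomial in u, s, c:
δQ/Q = √((δu/u)² + (3·δs/s)² + (1·δc/c)²) = √(0.00815 + 0.0719 + 0.000514) = 0.284
Q = 4.81e+05, so δQ = 0.284 × 4.81e+05 = 1.37e+05.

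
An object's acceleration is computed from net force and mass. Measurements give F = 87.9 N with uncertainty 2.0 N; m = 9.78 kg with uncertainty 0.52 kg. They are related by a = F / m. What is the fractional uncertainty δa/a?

Relative error in a monomial: (δa/a)² = Σ (nᵢ · δxᵢ/xᵢ)².
  (1·δF/F)² = (1×0.0228)² = 0.000518;  (-1·δm/m)² = (-1×0.0532)² = 0.00283
δa/a = √(0.00334) = 0.0578

0.0578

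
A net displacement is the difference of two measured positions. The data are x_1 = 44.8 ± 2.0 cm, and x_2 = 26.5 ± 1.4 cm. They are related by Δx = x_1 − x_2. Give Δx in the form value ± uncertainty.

Each term contributes (cᵢ δxᵢ)² to (δΔx)²:
  (δx_1)² = 4.00;  (δx_2)² = 1.96
δΔx = √(5.96) = 2.44 cm
Δx = 18.3 cm.

18.3 ± 2.44 cm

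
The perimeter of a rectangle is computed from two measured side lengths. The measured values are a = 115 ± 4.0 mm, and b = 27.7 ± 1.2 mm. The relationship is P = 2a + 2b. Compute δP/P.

0.0293

P is a linear combination, so absolute uncertainties add in quadrature:
  (2·δa)² = 64.0;  (2·δb)² = 5.76
δP = √(69.8) = 8.35 mm
P = 285 mm, so δP/P = 8.35/285 = 0.0293.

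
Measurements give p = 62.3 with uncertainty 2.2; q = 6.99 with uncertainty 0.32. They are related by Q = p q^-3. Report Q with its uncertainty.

Q is a product of powers, so relative uncertainties combine in quadrature:
  (1·δp/p)² = (1×0.0353)² = 0.00125;  (-3·δq/q)² = (-3×0.0458)² = 0.0189
δQ/Q = √(0.0201) = 0.142
Q = 0.182, so δQ = 0.142 × 0.182 = 0.0259.

0.182 ± 0.0259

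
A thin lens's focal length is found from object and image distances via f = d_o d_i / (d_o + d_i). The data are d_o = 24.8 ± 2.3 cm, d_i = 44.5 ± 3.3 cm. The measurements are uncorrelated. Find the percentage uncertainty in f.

∂f/∂d_o = (d_i/(d_o+d_i))² = 0.412;  ∂f/∂d_i = (d_o/(d_o+d_i))² = 0.128
δf = √((∂f/∂d_o · δd_o)² + (∂f/∂d_i · δd_i)²) = √(0.899 + 0.179) = 1.04 cm
f = 15.9 cm, so δf/f = 1.04/15.9 = 0.0652.

6.52%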